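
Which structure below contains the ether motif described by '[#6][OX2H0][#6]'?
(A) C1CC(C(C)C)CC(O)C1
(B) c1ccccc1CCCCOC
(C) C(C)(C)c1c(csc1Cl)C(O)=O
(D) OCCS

B

[#6][OX2H0][#6] describes an aliphatic oxygen bridging two carbons with no H on the oxygen (an ether).
(A) has a hydroxyl group (-OH) but the oxygen has H1, not H0 bridging two carbons.
(B) contains a methoxy ether (-OCH3), which satisfies every atom and bond constraint.
(C) has a carboxylic acid group (-C(=O)OH) but the -OH oxygen has H1; the =O is OX1, not OX2.
(D) has a hydroxyl group (-OH) but the oxygen has H1, not H0 bridging two carbons.
So the answer is (B).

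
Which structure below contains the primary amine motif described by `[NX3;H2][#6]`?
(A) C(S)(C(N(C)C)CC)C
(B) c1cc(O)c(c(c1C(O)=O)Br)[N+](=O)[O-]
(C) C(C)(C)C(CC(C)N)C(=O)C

C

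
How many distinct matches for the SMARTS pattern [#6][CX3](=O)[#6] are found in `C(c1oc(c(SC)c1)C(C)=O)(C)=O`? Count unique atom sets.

2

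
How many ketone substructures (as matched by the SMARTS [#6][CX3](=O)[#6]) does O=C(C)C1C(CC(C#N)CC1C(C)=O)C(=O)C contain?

3

[#6][CX3](=O)[#6] is the SMARTS for a ketone: a carbonyl carbon (no H) flanked by two carbons.
The molecule carries 3 separate instances of an acetyl/ketone group (-C(=O)CH3) meeting every constraint; each maps to a distinct set of atoms, giving 3 matches.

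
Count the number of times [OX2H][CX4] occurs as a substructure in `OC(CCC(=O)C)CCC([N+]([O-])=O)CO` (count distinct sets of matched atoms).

2

[OX2H][CX4] is the SMARTS for an aliphatic alcohol: a hydroxyl oxygen bound to an sp3 (X4) carbon.
The molecule carries 2 separate instances of a hydroxyl group (-OH) meeting every constraint; each maps to a distinct set of atoms, giving 2 matches.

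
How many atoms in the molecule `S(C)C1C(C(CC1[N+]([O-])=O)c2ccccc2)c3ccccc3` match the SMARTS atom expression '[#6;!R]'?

1

The query [#6;!R] means: carbon not in any ring.
Check the 22 heavy atoms by environment: 5× C (in 5-ring) → no; 1× N (charge +1, acyclic) → no; 1× O (charge -1, acyclic) → no; 1× O (acyclic) → no; 12× c (aromatic, in 6-ring) → no; 1× S (acyclic) → no; 1× C (acyclic) → match.
That gives 1 matching atom.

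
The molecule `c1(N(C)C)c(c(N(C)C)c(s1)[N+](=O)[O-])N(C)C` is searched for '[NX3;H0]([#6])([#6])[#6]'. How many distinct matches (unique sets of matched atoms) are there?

3

[NX3;H0]([#6])([#6])[#6] is the SMARTS for a tertiary amine: a trivalent nitrogen with no H, bonded to three carbons.
The molecule carries 3 separate instances of a dimethylamino group (-N(CH3)2) meeting every constraint; each maps to a distinct set of atoms, giving 3 matches.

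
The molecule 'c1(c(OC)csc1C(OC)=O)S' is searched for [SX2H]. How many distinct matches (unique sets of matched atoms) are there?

[SX2H] is the SMARTS for a thiol: an aliphatic sulfur with two connections, one being H.
Exactly one fragment in the molecule meets all constraints, giving 1 match.

1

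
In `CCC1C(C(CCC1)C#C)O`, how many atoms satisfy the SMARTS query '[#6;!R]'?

Check the 11 heavy atoms by environment: 6× C (in 6-ring) → no; 4× C (acyclic) → match; 1× O (acyclic) → no.
That gives 4 matching atoms.

4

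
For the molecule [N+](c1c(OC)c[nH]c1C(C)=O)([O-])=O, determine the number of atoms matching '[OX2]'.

1

Check the 13 heavy atoms by environment: 1× n (aromatic, X3) → no; 4× c (aromatic, X3) → no; 1× C (X3) → no; 2× O (X1) → no; 2× C (X4) → no; 1× O (X2) → match; 1× N (charge +1, X3) → no; 1× O (charge -1, X1) → no.
That gives 1 matching atom.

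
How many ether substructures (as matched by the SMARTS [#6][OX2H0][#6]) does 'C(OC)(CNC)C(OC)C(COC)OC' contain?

4

[#6][OX2H0][#6] is the SMARTS for an ether: an aliphatic oxygen bridging two carbons with no H on the oxygen.
The molecule carries 4 separate instances of a methoxy ether (-OCH3) meeting every constraint; each maps to a distinct set of atoms, giving 4 matches.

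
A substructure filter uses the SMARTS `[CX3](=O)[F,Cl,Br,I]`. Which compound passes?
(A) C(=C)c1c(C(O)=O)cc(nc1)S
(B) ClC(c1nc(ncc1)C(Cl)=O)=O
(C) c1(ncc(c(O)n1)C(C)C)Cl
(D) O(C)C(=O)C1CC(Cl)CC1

B

[CX3](=O)[F,Cl,Br,I] describes a carbonyl carbon bonded to a halogen (an acyl halide).
(A) has a carboxylic acid group (-C(=O)OH) but the carbonyl is bonded to -OH, not to a halogen.
(B) contains an acyl chloride (-C(=O)Cl), which satisfies every atom and bond constraint.
(C) has a chloro substituent but the Cl is not on a carbonyl carbon.
(D) has a chloro substituent but the Cl is not on a carbonyl carbon.
So the answer is (B).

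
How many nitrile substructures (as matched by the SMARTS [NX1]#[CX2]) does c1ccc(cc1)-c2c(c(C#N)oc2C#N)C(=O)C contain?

[NX1]#[CX2] is the SMARTS for a nitrile: a nitrogen triple-bonded to a two-connected carbon.
The molecule carries 2 separate instances of a nitrile (-C#N) meeting every constraint; each maps to a distinct set of atoms, giving 2 matches.

2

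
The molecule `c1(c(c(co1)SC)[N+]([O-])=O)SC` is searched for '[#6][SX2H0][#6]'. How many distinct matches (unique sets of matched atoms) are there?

2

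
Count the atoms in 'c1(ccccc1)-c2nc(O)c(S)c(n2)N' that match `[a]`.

12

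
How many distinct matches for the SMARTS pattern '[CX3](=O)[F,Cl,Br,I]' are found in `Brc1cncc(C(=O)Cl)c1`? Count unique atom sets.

1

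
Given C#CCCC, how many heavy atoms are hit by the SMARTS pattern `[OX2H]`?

The query [OX2H] means: aliphatic oxygen with two connections, one of which is H — an -OH oxygen.
Check the 5 heavy atoms by environment: 2× C (H2, X4) → no; 1× C (H0, X2) → no; 1× C (H1, X2) → no; 1× C (H3, X4) → no.
No environment satisfies the query, so 0 matching atoms.

0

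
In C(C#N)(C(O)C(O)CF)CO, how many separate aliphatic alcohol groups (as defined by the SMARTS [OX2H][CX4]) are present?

[OX2H][CX4] is the SMARTS for an aliphatic alcohol: a hydroxyl oxygen bound to an sp3 (X4) carbon.
The molecule carries 3 separate instances of a hydroxyl group (-OH) meeting every constraint; each maps to a distinct set of atoms, giving 3 matches.

3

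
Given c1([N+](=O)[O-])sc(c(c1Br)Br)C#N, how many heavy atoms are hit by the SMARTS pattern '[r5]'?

The query [r5] means: r5 matches atoms in a five-membered ring.
Check the 12 heavy atoms by environment: 1× s (aromatic, in 5-ring) → match; 4× c (aromatic, in 5-ring) → match; 2× Br (acyclic) → no; 1× N (charge +1, acyclic) → no; 1× O (charge -1, acyclic) → no; 1× O (acyclic) → no; 1× C (acyclic) → no; 1× N (acyclic) → no.
Summing the matching environments: 1 + 4 = 5 matching atoms.

5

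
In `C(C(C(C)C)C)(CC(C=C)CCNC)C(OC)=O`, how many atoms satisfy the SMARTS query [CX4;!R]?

Check the 18 heavy atoms by environment: 12× C (X4, acyclic) → match; 1× N (X3, acyclic) → no; 3× C (X3, acyclic) → no; 1× O (X1, acyclic) → no; 1× O (X2, acyclic) → no.
That gives 12 matching atoms.

12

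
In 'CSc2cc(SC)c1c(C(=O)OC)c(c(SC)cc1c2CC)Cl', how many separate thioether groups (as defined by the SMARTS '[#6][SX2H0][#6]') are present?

3

[#6][SX2H0][#6] is the SMARTS for a thioether: an aliphatic sulfur bridging two carbons with no H on the sulfur.
The molecule carries 3 separate instances of a methylthio ether (-SCH3) meeting every constraint; each maps to a distinct set of atoms, giving 3 matches.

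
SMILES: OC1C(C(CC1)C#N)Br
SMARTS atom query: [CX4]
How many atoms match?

5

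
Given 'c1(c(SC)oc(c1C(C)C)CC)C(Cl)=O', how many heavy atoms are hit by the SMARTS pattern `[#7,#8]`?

2

The query [#7,#8] means: nitrogen or oxygen (comma = OR).
Check the 15 heavy atoms by environment: 1× o (aromatic) → match; 4× c (aromatic) → no; 7× C → no; 1× O → match; 1× Cl → no; 1× S → no.
Summing the matching environments: 1 + 1 = 2 matching atoms.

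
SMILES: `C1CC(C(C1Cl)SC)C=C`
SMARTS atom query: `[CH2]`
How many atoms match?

The query [CH2] means: aliphatic carbon with exactly two hydrogens.
Check the 10 heavy atoms by environment: 4× C (H1) → no; 3× C (H2) → match; 1× S (H0) → no; 1× C (H3) → no; 1× Cl (H0) → no.
That gives 3 matching atoms.

3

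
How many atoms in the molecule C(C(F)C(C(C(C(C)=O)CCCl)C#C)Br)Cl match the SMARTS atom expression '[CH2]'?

The query [CH2] means: aliphatic carbon with exactly two hydrogens.
Check the 16 heavy atoms by environment: 3× C (H2) → match; 5× C (H1) → no; 2× C (H0) → no; 1× Br (H0) → no; 1× F (H0) → no; 2× Cl (H0) → no; 1× O (H0) → no; 1× C (H3) → no.
That gives 3 matching atoms.

3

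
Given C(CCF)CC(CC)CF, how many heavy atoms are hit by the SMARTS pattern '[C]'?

8

Check the 10 heavy atoms by environment: 8× C → match; 2× F → no.
That gives 8 matching atoms.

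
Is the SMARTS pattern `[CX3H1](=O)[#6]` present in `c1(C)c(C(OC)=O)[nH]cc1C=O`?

Yes

The pattern [CX3H1](=O)[#6] describes an sp2 carbon with one H, double-bonded to O and single-bonded to carbon — an aldehyde.
The molecule carries an aldehyde (-CHO), whose atoms satisfy every constraint of the query, so the pattern matches.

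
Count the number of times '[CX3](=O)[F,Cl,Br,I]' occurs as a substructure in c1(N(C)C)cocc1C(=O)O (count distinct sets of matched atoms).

0

[CX3](=O)[F,Cl,Br,I] is the SMARTS for an acyl halide: a carbonyl carbon bonded to a halogen.
The molecule has a carboxylic acid group (-C(=O)OH), but the carbonyl is bonded to -OH, not to a halogen; nothing else fits, so there are 0 matches.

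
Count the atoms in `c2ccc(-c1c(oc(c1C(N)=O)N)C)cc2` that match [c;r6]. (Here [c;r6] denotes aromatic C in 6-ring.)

6

Check the 16 heavy atoms by environment: 1× o (aromatic, in 5-ring) → no; 4× c (aromatic, in 5-ring) → no; 6× c (aromatic, in 6-ring) → match; 2× C (acyclic) → no; 1× O (acyclic) → no; 2× N (acyclic) → no.
That gives 6 matching atoms.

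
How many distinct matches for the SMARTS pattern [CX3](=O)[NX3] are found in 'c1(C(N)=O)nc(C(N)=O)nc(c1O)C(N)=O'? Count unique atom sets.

[CX3](=O)[NX3] is the SMARTS for an amide: a carbonyl carbon bonded to a trivalent nitrogen.
The molecule carries 3 separate instances of a primary amide (-C(=O)NH2) meeting every constraint; each maps to a distinct set of atoms, giving 3 matches.

3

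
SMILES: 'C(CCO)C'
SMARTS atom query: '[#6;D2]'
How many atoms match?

Check the 5 heavy atoms by environment: 3× C (D2) → match; 1× C (D1) → no; 1× O (D1) → no.
That gives 3 matching atoms.

3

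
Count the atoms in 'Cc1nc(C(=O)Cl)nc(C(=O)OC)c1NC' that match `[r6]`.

6

Check the 16 heavy atoms by environment: 2× n (aromatic, in 6-ring) → match; 4× c (aromatic, in 6-ring) → match; 5× C (acyclic) → no; 3× O (acyclic) → no; 1× Cl (acyclic) → no; 1× N (acyclic) → no.
Summing the matching environments: 2 + 4 = 6 matching atoms.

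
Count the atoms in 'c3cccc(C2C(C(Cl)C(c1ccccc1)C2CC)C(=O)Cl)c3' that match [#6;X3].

Check the 23 heavy atoms by environment: 7× C (X4) → no; 2× Cl (X1) → no; 1× C (X3) → match; 1× O (X1) → no; 12× c (aromatic, X3) → match.
Summing the matching environments: 1 + 12 = 13 matching atoms.

13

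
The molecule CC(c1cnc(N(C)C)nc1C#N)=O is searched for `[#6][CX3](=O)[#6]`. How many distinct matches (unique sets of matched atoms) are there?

[#6][CX3](=O)[#6] is the SMARTS for a ketone: a carbonyl carbon (no H) flanked by two carbons.
Exactly one fragment in the molecule meets all constraints, giving 1 match.

1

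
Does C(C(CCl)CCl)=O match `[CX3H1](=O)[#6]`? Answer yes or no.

The pattern [CX3H1](=O)[#6] describes an sp2 carbon with one H, double-bonded to O and single-bonded to carbon — an aldehyde.
The molecule carries an aldehyde (-CHO), whose atoms satisfy every constraint of the query, so the pattern matches.

Yes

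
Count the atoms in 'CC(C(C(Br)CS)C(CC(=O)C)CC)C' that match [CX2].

The query [CX2] means: C with X2: aliphatic carbon with exactly 2 total connections.
Check the 15 heavy atoms by environment: 11× C (X4) → no; 1× S (X2) → no; 1× C (X3) → no; 1× O (X1) → no; 1× Br (X1) → no.
No environment satisfies the query, so 0 matching atoms.

0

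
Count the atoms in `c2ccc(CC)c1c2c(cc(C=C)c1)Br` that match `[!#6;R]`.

0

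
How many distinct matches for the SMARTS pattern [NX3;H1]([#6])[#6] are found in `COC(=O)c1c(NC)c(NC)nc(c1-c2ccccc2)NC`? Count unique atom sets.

[NX3;H1]([#6])[#6] is the SMARTS for a secondary amine: a trivalent nitrogen with one H, bonded to two carbons.
The molecule carries 3 separate instances of an N-methylamino group (-NHCH3) meeting every constraint; each maps to a distinct set of atoms, giving 3 matches.

3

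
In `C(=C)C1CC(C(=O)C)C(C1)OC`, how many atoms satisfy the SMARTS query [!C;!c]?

The query [!C;!c] means: neither aliphatic nor aromatic carbon — same as [!#6].
Check the 12 heavy atoms by environment: 10× C → no; 2× O → match.
That gives 2 matching atoms.

2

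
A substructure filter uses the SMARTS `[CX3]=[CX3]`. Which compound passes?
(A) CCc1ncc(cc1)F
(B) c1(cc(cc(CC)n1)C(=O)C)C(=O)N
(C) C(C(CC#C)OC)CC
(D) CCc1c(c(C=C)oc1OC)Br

D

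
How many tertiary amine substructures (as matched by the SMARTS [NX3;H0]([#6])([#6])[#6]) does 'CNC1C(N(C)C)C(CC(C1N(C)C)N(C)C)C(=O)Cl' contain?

3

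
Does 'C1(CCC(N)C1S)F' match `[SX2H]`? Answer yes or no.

Yes

The pattern [SX2H] describes an aliphatic sulfur with two connections, one being H — a thiol.
The molecule carries a thiol (-SH), whose atoms satisfy every constraint of the query, so the pattern matches.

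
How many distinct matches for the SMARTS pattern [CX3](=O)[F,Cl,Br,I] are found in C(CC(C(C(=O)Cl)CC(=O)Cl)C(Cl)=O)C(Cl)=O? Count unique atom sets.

4

[CX3](=O)[F,Cl,Br,I] is the SMARTS for an acyl halide: a carbonyl carbon bonded to a halogen.
The molecule carries 4 separate instances of an acyl chloride (-C(=O)Cl) meeting every constraint; each maps to a distinct set of atoms, giving 4 matches.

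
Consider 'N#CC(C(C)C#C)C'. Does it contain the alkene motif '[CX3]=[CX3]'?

The pattern [CX3]=[CX3] describes a non-aromatic C=C double bond between two sp2 carbons — an alkene.
The closest candidate here is an ethynyl group (-C#CH), but the C-C bond is a triple bond, not a double bond. No other fragment satisfies the full query, so there is no match.

No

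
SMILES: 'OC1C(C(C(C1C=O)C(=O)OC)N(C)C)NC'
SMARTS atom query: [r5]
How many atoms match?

5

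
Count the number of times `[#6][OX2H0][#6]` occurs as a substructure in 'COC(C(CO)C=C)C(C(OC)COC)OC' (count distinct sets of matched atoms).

4

[#6][OX2H0][#6] is the SMARTS for an ether: an aliphatic oxygen bridging two carbons with no H on the oxygen.
The molecule carries 4 separate instances of a methoxy ether (-OCH3) meeting every constraint; each maps to a distinct set of atoms, giving 4 matches.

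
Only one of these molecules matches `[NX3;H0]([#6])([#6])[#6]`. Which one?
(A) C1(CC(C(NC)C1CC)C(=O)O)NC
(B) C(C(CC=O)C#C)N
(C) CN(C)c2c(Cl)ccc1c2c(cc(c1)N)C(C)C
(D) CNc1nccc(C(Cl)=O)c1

C

[NX3;H0]([#6])([#6])[#6] describes a trivalent nitrogen with no H, bonded to three carbons (a tertiary amine).
(A) has an N-methylamino group (-NHCH3) but the nitrogen still has one H (H1), not H0.
(B) has a primary amino group (-NH2) but the nitrogen has H2, not H0 with three carbons.
(C) contains a dimethylamino group (-N(CH3)2), which satisfies every atom and bond constraint.
(D) has an N-methylamino group (-NHCH3) but the nitrogen still has one H (H1), not H0.
So the answer is (C).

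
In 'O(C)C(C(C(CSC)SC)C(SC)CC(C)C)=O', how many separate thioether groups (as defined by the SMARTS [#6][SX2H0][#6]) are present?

3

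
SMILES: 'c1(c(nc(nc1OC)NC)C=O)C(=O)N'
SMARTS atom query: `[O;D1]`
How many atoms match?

Check the 15 heavy atoms by environment: 2× n (aromatic, D2) → no; 4× c (aromatic, D3) → no; 1× C (D2) → no; 2× O (D1) → match; 1× O (D2) → no; 2× C (D1) → no; 1× C (D3) → no; 1× N (D1) → no; 1× N (D2) → no.
That gives 2 matching atoms.

2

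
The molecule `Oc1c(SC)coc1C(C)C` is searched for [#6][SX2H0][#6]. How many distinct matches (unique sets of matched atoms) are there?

[#6][SX2H0][#6] is the SMARTS for a thioether: an aliphatic sulfur bridging two carbons with no H on the sulfur.
Exactly one fragment in the molecule meets all constraints, giving 1 match.

1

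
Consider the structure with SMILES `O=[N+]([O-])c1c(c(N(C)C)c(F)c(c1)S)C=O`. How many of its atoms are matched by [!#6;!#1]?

7

Check the 16 heavy atoms by environment: 6× c (aromatic) → no; 1× N (charge +1) → match; 1× O (charge -1) → match; 2× O → match; 1× S → match; 1× F → match; 3× C → no; 1× N → match.
Summing the matching environments: 1 + 1 + 2 + 1 + 1 + 1 = 7 matching atoms.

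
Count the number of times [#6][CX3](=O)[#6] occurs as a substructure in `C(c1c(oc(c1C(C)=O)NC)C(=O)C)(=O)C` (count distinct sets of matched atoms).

3

[#6][CX3](=O)[#6] is the SMARTS for a ketone: a carbonyl carbon (no H) flanked by two carbons.
The molecule carries 3 separate instances of an acetyl/ketone group (-C(=O)CH3) meeting every constraint; each maps to a distinct set of atoms, giving 3 matches.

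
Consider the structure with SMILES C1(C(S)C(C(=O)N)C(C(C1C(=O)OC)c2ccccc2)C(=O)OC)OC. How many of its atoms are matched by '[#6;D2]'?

The query [#6;D2] means: any carbon bonded to exactly two heavy atoms.
Check the 26 heavy atoms by environment: 9× C (D3) → no; 3× O (D1) → no; 3× O (D2) → no; 3× C (D1) → no; 1× c (aromatic, D3) → no; 5× c (aromatic, D2) → match; 1× S (D1) → no; 1× N (D1) → no.
That gives 5 matching atoms.

5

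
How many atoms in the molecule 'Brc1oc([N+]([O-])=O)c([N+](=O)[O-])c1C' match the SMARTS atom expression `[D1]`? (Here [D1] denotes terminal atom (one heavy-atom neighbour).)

6

The query [D1] means: atom with exactly one heavy-atom neighbour (degree 1).
Check the 13 heavy atoms by environment: 1× o (aromatic, D2) → no; 4× c (aromatic, D3) → no; 1× Br (D1) → match; 2× N (charge +1, D3) → no; 2× O (charge -1, D1) → match; 2× O (D1) → match; 1× C (D1) → match.
Summing the matching environments: 1 + 2 + 2 + 1 = 6 matching atoms.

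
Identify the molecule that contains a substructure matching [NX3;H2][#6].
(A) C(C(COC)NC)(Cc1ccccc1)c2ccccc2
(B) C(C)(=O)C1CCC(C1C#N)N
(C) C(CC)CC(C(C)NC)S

[NX3;H2][#6] describes a trivalent nitrogen with two H attached to carbon (a primary amine).
(A) has an N-methylamino group (-NHCH3) but the nitrogen bears two carbons and only one H (H1), not H2.
(B) contains a primary amino group (-NH2), which satisfies every atom and bond constraint.
(C) has an N-methylamino group (-NHCH3) but the nitrogen bears two carbons and only one H (H1), not H2.
So the answer is (B).

B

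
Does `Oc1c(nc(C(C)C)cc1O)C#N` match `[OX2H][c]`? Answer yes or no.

Yes

The pattern [OX2H][c] describes a hydroxyl oxygen attached to an aromatic carbon — a phenol.
The molecule carries a hydroxyl group (-OH), whose atoms satisfy every constraint of the query, so the pattern matches.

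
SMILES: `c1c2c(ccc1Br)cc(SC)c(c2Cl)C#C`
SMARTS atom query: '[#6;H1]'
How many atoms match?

5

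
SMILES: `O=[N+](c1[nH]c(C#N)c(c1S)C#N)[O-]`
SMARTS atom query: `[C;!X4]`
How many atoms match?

2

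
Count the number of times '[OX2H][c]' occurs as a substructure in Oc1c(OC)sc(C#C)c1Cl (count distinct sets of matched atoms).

1

[OX2H][c] is the SMARTS for a phenol: a hydroxyl oxygen attached to an aromatic carbon.
Exactly one fragment in the molecule meets all constraints, giving 1 match.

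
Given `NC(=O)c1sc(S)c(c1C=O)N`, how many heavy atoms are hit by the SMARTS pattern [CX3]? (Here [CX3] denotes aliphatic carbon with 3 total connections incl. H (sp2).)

2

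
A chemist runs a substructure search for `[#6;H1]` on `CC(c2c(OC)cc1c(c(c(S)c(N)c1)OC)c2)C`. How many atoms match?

Check the 19 heavy atoms by environment: 7× c (aromatic, H0) → no; 3× c (aromatic, H1) → match; 2× O (H0) → no; 4× C (H3) → no; 1× N (H2) → no; 1× S (H1) → no; 1× C (H1) → match.
Summing the matching environments: 3 + 1 = 4 matching atoms.

4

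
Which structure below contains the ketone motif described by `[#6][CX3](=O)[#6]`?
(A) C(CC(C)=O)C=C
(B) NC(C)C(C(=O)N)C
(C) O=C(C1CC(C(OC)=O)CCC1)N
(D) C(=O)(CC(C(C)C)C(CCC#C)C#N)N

A

[#6][CX3](=O)[#6] describes a carbonyl carbon (no H) flanked by two carbons (a ketone).
(A) contains an acetyl/ketone group (-C(=O)CH3), which satisfies every atom and bond constraint.
(B) has a primary amide (-C(=O)NH2) but one neighbour of the carbonyl carbon is N, not C.
(C) has a primary amide (-C(=O)NH2) but one neighbour of the carbonyl carbon is N, not C.
(D) has a primary amide (-C(=O)NH2) but one neighbour of the carbonyl carbon is N, not C.
So the answer is (A).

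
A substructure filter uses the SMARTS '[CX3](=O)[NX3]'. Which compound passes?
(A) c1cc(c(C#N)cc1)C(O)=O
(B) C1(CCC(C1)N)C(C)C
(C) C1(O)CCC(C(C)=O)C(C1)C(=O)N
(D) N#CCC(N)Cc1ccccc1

C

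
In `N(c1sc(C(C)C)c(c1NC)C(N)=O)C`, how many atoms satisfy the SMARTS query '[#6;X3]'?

Check the 15 heavy atoms by environment: 1× s (aromatic, X2) → no; 4× c (aromatic, X3) → match; 3× N (X3) → no; 5× C (X4) → no; 1× C (X3) → match; 1× O (X1) → no.
Summing the matching environments: 4 + 1 = 5 matching atoms.

5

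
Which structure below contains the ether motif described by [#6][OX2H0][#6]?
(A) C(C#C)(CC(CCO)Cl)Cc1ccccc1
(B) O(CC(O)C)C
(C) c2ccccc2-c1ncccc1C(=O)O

B

[#6][OX2H0][#6] describes an aliphatic oxygen bridging two carbons with no H on the oxygen (an ether).
(A) has a hydroxyl group (-OH) but the oxygen has H1, not H0 bridging two carbons.
(B) contains a methoxy ether (-OCH3), which satisfies every atom and bond constraint.
(C) has a carboxylic acid group (-C(=O)OH) but the -OH oxygen has H1; the =O is OX1, not OX2.
So the answer is (B).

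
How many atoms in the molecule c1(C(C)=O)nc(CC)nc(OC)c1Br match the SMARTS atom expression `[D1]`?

5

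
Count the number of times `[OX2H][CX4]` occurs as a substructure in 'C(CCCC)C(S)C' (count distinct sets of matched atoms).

[OX2H][CX4] is the SMARTS for an aliphatic alcohol: a hydroxyl oxygen bound to an sp3 (X4) carbon.
No fragment in the molecule satisfies every constraint, giving 0 matches.

0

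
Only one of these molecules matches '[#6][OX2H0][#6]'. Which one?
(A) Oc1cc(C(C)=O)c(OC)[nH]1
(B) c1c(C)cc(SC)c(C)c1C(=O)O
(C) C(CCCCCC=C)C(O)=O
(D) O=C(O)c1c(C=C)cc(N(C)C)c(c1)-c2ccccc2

A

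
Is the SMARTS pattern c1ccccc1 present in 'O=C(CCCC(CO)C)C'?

No

The pattern c1ccccc1 describes six aromatic carbons in a ring — a benzene ring.
The closest candidate here is a methyl group (-CH3), but no six-membered all-carbon aromatic ring is present. No other fragment satisfies the full query, so there is no match.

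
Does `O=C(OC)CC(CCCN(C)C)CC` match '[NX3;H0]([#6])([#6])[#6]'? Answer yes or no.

Yes

The pattern [NX3;H0]([#6])([#6])[#6] describes a trivalent nitrogen with no H, bonded to three carbons — a tertiary amine.
The molecule carries a dimethylamino group (-N(CH3)2), whose atoms satisfy every constraint of the query, so the pattern matches.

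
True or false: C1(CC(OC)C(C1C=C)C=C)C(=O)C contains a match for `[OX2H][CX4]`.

False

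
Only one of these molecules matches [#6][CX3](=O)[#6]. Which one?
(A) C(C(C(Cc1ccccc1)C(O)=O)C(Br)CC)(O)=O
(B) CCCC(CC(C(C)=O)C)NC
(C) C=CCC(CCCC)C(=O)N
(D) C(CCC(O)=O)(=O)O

B

[#6][CX3](=O)[#6] describes a carbonyl carbon (no H) flanked by two carbons (a ketone).
(A) has a carboxylic acid group (-C(=O)OH) but one neighbour of the carbonyl carbon is O, not C.
(B) contains an acetyl/ketone group (-C(=O)CH3), which satisfies every atom and bond constraint.
(C) has a primary amide (-C(=O)NH2) but one neighbour of the carbonyl carbon is N, not C.
(D) has a carboxylic acid group (-C(=O)OH) but one neighbour of the carbonyl carbon is O, not C.
So the answer is (B).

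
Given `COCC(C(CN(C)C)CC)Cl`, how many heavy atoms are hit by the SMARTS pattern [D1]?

The query [D1] means: atom with exactly one heavy-atom neighbour (degree 1).
Check the 12 heavy atoms by environment: 3× C (D2) → no; 2× C (D3) → no; 4× C (D1) → match; 1× Cl (D1) → match; 1× O (D2) → no; 1× N (D3) → no.
Summing the matching environments: 4 + 1 = 5 matching atoms.

5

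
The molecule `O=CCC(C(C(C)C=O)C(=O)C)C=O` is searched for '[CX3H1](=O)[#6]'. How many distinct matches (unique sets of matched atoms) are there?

3

[CX3H1](=O)[#6] is the SMARTS for an aldehyde: an sp2 carbon with one H, double-bonded to O and single-bonded to carbon.
The molecule carries 3 separate instances of an aldehyde (-CHO) meeting every constraint; each maps to a distinct set of atoms, giving 3 matches.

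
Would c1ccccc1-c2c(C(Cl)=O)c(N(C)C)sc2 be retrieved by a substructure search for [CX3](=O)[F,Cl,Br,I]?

Yes

The pattern [CX3](=O)[F,Cl,Br,I] describes a carbonyl carbon bonded to a halogen — an acyl halide.
The molecule carries an acyl chloride (-C(=O)Cl), whose atoms satisfy every constraint of the query, so the pattern matches.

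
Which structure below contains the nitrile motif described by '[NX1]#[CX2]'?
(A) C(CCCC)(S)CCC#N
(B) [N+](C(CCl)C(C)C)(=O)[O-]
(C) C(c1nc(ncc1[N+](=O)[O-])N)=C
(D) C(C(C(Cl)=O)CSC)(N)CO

A

[NX1]#[CX2] describes a nitrogen triple-bonded to a two-connected carbon (a nitrile).
(A) contains a nitrile (-C#N), which satisfies every atom and bond constraint.
(B) has a nitro group (-[N+](=O)[O-]) but there is no C#N triple bond.
(C) has a nitro group (-[N+](=O)[O-]) but there is no C#N triple bond.
(D) has a primary amino group (-NH2) but the nitrogen is NX3 (three connections), not NX1 triple-bonded.
So the answer is (A).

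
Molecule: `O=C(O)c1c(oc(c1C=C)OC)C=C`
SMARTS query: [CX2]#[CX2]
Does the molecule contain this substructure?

The pattern [CX2]#[CX2] describes a carbon-carbon triple bond — an alkyne.
The closest candidate here is a vinyl group (-CH=CH2), but the C=C is a double bond; both carbons are CX3, not CX2. No other fragment satisfies the full query, so there is no match.

No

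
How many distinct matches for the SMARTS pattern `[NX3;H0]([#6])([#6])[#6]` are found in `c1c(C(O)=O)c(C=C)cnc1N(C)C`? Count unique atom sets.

1

[NX3;H0]([#6])([#6])[#6] is the SMARTS for a tertiary amine: a trivalent nitrogen with no H, bonded to three carbons.
Exactly one fragment in the molecule meets all constraints, giving 1 match.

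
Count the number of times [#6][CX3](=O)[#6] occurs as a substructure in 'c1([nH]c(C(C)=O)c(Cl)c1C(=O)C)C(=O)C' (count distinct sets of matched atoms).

3

[#6][CX3](=O)[#6] is the SMARTS for a ketone: a carbonyl carbon (no H) flanked by two carbons.
The molecule carries 3 separate instances of an acetyl/ketone group (-C(=O)CH3) meeting every constraint; each maps to a distinct set of atoms, giving 3 matches.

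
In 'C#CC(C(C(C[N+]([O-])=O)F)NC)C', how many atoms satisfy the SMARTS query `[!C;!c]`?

5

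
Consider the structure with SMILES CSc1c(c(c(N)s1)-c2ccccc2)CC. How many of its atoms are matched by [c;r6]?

6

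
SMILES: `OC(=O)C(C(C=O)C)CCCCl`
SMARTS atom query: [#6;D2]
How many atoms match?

The query [#6;D2] means: any carbon bonded to exactly two heavy atoms.
Check the 12 heavy atoms by environment: 4× C (D2) → match; 3× C (D3) → no; 1× C (D1) → no; 3× O (D1) → no; 1× Cl (D1) → no.
That gives 4 matching atoms.

4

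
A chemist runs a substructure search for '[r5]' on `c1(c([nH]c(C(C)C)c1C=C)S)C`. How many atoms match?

The query [r5] means: r5 matches atoms in a five-membered ring.
Check the 12 heavy atoms by environment: 1× n (aromatic, in 5-ring) → match; 4× c (aromatic, in 5-ring) → match; 6× C (acyclic) → no; 1× S (acyclic) → no.
Summing the matching environments: 1 + 4 = 5 matching atoms.

5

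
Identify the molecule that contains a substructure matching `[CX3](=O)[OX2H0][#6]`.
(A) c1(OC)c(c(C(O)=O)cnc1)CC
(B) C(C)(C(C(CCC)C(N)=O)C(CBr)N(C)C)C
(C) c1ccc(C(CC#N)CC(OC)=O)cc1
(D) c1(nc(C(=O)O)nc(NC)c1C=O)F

[CX3](=O)[OX2H0][#6] describes a carbonyl carbon bonded to an oxygen that is itself bonded to carbon (no H on that O) (an ester).
(A) has a methoxy ether (-OCH3) but the ether oxygen is not adjacent to a C=O carbon.
(B) has a primary amide (-C(=O)NH2) but the carbonyl is bonded to N, not to an O-C linkage.
(C) contains a methyl-ester group (-C(=O)OCH3), which satisfies every atom and bond constraint.
(D) has a carboxylic acid group (-C(=O)OH) but the singly-bonded O carries H (OX2H1, not H0).
So the answer is (C).

C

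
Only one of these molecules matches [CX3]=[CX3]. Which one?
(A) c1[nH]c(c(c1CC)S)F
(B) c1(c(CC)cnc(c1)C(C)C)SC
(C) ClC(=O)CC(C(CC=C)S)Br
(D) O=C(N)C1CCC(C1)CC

[CX3]=[CX3] describes a non-aromatic C=C double bond between two sp2 carbons (an alkene).
(A) has an ethyl group (-CH2CH3) but its C-C bond is a single bond between CX4 carbons, not CX3=CX3.
(B) has an ethyl group (-CH2CH3) but its C-C bond is a single bond between CX4 carbons, not CX3=CX3.
(C) contains a vinyl group (-CH=CH2), which satisfies every atom and bond constraint.
(D) has an ethyl group (-CH2CH3) but its C-C bond is a single bond between CX4 carbons, not CX3=CX3.
So the answer is (C).

C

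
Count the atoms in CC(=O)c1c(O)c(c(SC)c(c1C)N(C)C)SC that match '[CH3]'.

6

The query [CH3] means: aliphatic carbon with exactly three hydrogens.
Check the 18 heavy atoms by environment: 6× c (aromatic, H0) → no; 2× S (H0) → no; 6× C (H3) → match; 1× O (H1) → no; 1× N (H0) → no; 1× C (H0) → no; 1× O (H0) → no.
That gives 6 matching atoms.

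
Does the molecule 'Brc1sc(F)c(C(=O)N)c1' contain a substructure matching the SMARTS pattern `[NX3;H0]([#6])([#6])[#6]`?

No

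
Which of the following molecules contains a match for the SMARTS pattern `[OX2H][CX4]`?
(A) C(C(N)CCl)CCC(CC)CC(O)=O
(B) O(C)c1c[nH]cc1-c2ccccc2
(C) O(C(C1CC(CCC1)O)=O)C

[OX2H][CX4] describes a hydroxyl oxygen bound to an sp3 (X4) carbon (an aliphatic alcohol).
(A) has a carboxylic acid group (-C(=O)OH) but the -OH is on a CX3 carbonyl carbon, not a CX4 carbon.
(B) has a methoxy ether (-OCH3) but the oxygen has H0 (ether), not H1.
(C) contains a hydroxyl group (-OH), which satisfies every atom and bond constraint.
So the answer is (C).

C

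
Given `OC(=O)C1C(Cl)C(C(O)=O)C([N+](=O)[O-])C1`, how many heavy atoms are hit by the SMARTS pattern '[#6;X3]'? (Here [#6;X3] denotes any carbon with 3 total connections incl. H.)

The query [#6;X3] means: any carbon (aromatic or not) with three total connections.
Check the 15 heavy atoms by environment: 5× C (X4) → no; 1× Cl (X1) → no; 2× C (X3) → match; 3× O (X1) → no; 2× O (X2) → no; 1× N (charge +1, X3) → no; 1× O (charge -1, X1) → no.
That gives 2 matching atoms.

2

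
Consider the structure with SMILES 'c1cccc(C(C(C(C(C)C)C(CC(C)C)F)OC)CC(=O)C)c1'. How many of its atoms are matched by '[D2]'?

8

The query [D2] means: atom with exactly two heavy-atom neighbours.
Check the 24 heavy atoms by environment: 2× C (D2) → match; 7× C (D3) → no; 1× O (D1) → no; 6× C (D1) → no; 1× F (D1) → no; 1× O (D2) → match; 1× c (aromatic, D3) → no; 5× c (aromatic, D2) → match.
Summing the matching environments: 2 + 1 + 5 = 8 matching atoms.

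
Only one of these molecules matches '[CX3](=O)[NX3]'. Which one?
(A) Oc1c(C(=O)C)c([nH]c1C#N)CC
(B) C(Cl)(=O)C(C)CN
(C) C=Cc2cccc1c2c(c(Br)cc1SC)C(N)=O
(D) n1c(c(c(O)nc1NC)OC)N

C

[CX3](=O)[NX3] describes a carbonyl carbon bonded to a trivalent nitrogen (an amide).
(A) has a nitrile (-C#N) but the nitrile N is NX1 (triple-bonded), not NX3.
(B) has a primary amino group (-NH2) but the -NH2 is not attached to a carbonyl carbon.
(C) contains a primary amide (-C(=O)NH2), which satisfies every atom and bond constraint.
(D) has a primary amino group (-NH2) but the -NH2 is not attached to a carbonyl carbon.
So the answer is (C).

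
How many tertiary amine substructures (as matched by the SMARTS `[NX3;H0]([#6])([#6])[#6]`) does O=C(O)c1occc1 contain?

0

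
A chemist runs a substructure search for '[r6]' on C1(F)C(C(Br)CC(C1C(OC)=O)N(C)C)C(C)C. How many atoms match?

6

Check the 18 heavy atoms by environment: 6× C (in 6-ring) → match; 1× Br (acyclic) → no; 7× C (acyclic) → no; 1× F (acyclic) → no; 2× O (acyclic) → no; 1× N (acyclic) → no.
That gives 6 matching atoms.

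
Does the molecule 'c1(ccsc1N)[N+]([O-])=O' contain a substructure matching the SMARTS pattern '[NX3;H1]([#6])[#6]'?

No

The pattern [NX3;H1]([#6])[#6] describes a trivalent nitrogen with one H, bonded to two carbons — a secondary amine.
The closest candidate here is a primary amino group (-NH2), but the nitrogen has H2 and only one carbon neighbour. No other fragment satisfies the full query, so there is no match.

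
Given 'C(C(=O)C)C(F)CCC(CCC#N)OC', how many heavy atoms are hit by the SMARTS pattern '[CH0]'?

The query [CH0] means: aliphatic carbon with no attached hydrogen.
Check the 15 heavy atoms by environment: 5× C (H2) → no; 2× C (H1) → no; 2× O (H0) → no; 2× C (H3) → no; 2× C (H0) → match; 1× N (H0) → no; 1× F (H0) → no.
That gives 2 matching atoms.

2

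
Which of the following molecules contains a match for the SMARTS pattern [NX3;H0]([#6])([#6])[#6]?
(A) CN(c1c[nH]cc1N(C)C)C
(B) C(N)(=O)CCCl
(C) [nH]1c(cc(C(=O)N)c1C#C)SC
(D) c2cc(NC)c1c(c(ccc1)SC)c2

[NX3;H0]([#6])([#6])[#6] describes a trivalent nitrogen with no H, bonded to three carbons (a tertiary amine).
(A) contains a dimethylamino group (-N(CH3)2), which satisfies every atom and bond constraint.
(B) has a primary amide (-C(=O)NH2) but the amide nitrogen has H2 and only one carbon neighbour.
(C) has a primary amide (-C(=O)NH2) but the amide nitrogen has H2 and only one carbon neighbour.
(D) has an N-methylamino group (-NHCH3) but the nitrogen still has one H (H1), not H0.
So the answer is (A).

A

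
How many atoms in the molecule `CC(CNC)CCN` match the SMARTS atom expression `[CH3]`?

Check the 8 heavy atoms by environment: 3× C (H2) → no; 1× C (H1) → no; 1× N (H2) → no; 1× N (H1) → no; 2× C (H3) → match.
That gives 2 matching atoms.

2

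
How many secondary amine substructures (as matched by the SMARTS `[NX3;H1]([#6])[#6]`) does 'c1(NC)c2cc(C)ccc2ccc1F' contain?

1

[NX3;H1]([#6])[#6] is the SMARTS for a secondary amine: a trivalent nitrogen with one H, bonded to two carbons.
Exactly one fragment in the molecule meets all constraints, giving 1 match.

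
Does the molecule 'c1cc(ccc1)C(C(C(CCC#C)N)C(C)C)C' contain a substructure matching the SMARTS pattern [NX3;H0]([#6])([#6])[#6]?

No

The pattern [NX3;H0]([#6])([#6])[#6] describes a trivalent nitrogen with no H, bonded to three carbons — a tertiary amine.
The closest candidate here is a primary amino group (-NH2), but the nitrogen has H2, not H0 with three carbons. No other fragment satisfies the full query, so there is no match.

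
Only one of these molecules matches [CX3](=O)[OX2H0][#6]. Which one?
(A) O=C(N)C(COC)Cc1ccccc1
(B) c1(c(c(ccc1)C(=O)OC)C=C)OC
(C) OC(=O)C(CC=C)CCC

B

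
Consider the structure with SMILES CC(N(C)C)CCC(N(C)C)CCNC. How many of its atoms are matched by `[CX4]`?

The query [CX4] means: C with X4: aliphatic carbon with exactly 4 total connections (bonds + H).
Check the 15 heavy atoms by environment: 12× C (X4) → match; 3× N (X3) → no.
That gives 12 matching atoms.

12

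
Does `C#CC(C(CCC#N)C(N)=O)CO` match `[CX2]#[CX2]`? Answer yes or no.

Yes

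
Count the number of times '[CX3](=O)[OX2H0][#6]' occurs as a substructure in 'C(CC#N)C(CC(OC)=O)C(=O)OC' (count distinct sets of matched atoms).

2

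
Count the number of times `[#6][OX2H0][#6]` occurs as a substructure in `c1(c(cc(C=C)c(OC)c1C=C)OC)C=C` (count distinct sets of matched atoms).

2

[#6][OX2H0][#6] is the SMARTS for an ether: an aliphatic oxygen bridging two carbons with no H on the oxygen.
The molecule carries 2 separate instances of a methoxy ether (-OCH3) meeting every constraint; each maps to a distinct set of atoms, giving 2 matches.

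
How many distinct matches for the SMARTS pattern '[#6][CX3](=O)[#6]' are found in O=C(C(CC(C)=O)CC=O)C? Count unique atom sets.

[#6][CX3](=O)[#6] is the SMARTS for a ketone: a carbonyl carbon (no H) flanked by two carbons.
The molecule carries 2 separate instances of an acetyl/ketone group (-C(=O)CH3) meeting every constraint; each maps to a distinct set of atoms, giving 2 matches.

2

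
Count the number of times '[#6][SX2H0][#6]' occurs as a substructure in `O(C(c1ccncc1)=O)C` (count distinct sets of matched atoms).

[#6][SX2H0][#6] is the SMARTS for a thioether: an aliphatic sulfur bridging two carbons with no H on the sulfur.
No fragment in the molecule satisfies every constraint, giving 0 matches.

0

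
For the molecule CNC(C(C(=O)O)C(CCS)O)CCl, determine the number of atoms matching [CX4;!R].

7

The query [CX4;!R] means: aliphatic carbon with four total connections, not in a ring.
Check the 14 heavy atoms by environment: 7× C (X4, acyclic) → match; 1× N (X3, acyclic) → no; 2× O (X2, acyclic) → no; 1× Cl (X1, acyclic) → no; 1× C (X3, acyclic) → no; 1× O (X1, acyclic) → no; 1× S (X2, acyclic) → no.
That gives 7 matching atoms.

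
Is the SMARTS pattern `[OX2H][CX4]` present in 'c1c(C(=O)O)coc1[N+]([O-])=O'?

The pattern [OX2H][CX4] describes a hydroxyl oxygen bound to an sp3 (X4) carbon — an aliphatic alcohol.
The closest candidate here is a carboxylic acid group (-C(=O)OH), but the -OH is on a CX3 carbonyl carbon, not a CX4 carbon. No other fragment satisfies the full query, so there is no match.

No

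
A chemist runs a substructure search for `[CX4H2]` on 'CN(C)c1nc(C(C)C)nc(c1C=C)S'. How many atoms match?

The query [CX4H2] means: sp3 carbon (X4) with exactly two hydrogens.
Check the 15 heavy atoms by environment: 2× n (aromatic, H0, X2) → no; 4× c (aromatic, H0, X3) → no; 1× S (H1, X2) → no; 1× N (H0, X3) → no; 4× C (H3, X4) → no; 1× C (H1, X4) → no; 1× C (H1, X3) → no; 1× C (H2, X3) → no.
No environment satisfies the query, so 0 matching atoms.

0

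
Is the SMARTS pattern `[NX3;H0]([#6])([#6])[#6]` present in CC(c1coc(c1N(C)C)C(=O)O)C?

Yes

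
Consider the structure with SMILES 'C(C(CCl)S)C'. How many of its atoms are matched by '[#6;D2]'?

The query [#6;D2] means: any carbon bonded to exactly two heavy atoms.
Check the 6 heavy atoms by environment: 2× C (D2) → match; 1× C (D3) → no; 1× S (D1) → no; 1× C (D1) → no; 1× Cl (D1) → no.
That gives 2 matching atoms.

2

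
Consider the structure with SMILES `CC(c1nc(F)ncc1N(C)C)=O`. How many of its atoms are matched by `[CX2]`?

Check the 13 heavy atoms by environment: 2× n (aromatic, X2) → no; 4× c (aromatic, X3) → no; 1× N (X3) → no; 3× C (X4) → no; 1× F (X1) → no; 1× C (X3) → no; 1× O (X1) → no.
No environment satisfies the query, so 0 matching atoms.

0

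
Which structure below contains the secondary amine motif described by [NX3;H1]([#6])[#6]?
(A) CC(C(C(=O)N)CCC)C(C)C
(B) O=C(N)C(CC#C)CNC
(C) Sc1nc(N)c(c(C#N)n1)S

B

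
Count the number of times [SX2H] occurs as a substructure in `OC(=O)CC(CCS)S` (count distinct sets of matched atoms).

[SX2H] is the SMARTS for a thiol: an aliphatic sulfur with two connections, one being H.
The molecule carries 2 separate instances of a thiol (-SH) meeting every constraint; each maps to a distinct set of atoms, giving 2 matches.

2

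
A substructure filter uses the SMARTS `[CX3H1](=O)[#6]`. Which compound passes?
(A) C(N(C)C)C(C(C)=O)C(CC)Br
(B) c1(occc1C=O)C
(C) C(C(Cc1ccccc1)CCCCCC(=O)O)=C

B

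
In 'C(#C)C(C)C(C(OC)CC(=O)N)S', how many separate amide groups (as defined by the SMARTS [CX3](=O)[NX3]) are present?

1

[CX3](=O)[NX3] is the SMARTS for an amide: a carbonyl carbon bonded to a trivalent nitrogen.
Exactly one fragment in the molecule meets all constraints, giving 1 match.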